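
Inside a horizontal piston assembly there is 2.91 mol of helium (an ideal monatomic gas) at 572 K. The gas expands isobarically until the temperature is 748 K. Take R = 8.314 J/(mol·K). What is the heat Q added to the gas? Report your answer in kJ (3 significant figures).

Isobaric: W = nRΔT = (2.91)(8.314)(176) = 4258 J.
ΔU = nCᵥΔT with Cᵥ = 3R/2: ΔU = (2.91)(12.47)(176) = 6387 J.
Q = ΔU + W = 6387 + 4258 = 10645 J.

Q ≈ 10.6 kJ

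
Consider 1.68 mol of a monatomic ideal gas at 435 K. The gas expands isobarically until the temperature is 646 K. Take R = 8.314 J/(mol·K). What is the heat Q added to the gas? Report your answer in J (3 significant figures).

Isobaric: W = nRΔT = (1.68)(8.314)(211) = 2947 J.
ΔU = nCᵥΔT with Cᵥ = 3R/2: ΔU = (1.68)(12.47)(211) = 4421 J.
Q = ΔU + W = 4421 + 2947 = 7368 J.

Q ≈ 7370 J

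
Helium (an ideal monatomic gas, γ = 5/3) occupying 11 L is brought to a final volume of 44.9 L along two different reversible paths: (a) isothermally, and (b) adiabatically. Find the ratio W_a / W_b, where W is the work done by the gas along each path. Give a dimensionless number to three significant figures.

Path (a) isothermal: W = P₁V₁ ln(V₂/V₁) → W_a/(P₁V₁) = 1.407.
Path (b) adiabatic: W = P₁V₁(1 − (V₁/V₂)^(γ−1))/(γ−1) → W_b/(P₁V₁) = 0.9127.
W_a / W_b = 1.407 / 0.9127 = 1.541.

W_a / W_b ≈ 1.54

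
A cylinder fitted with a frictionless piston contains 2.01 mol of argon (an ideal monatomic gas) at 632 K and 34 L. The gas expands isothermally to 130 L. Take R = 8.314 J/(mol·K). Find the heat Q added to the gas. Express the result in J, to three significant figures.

Isothermal ⇒ ΔU = 0, so Q = W = nRT ln(V₂/V₁).
Q = (2.01)(8.314)(632) ln(130/34) = 10561 × 1.341 = 14165 J.

Q ≈ 14200 J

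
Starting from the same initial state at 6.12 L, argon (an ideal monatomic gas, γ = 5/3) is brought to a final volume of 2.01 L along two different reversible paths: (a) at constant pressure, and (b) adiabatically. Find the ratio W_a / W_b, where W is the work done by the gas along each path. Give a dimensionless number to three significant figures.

Path (a) isobaric: W = P₁(V₂ − V₁) → W_a/(P₁V₁) = -0.6716.
Path (b) adiabatic: W = P₁V₁(1 − (V₁/V₂)^(γ−1))/(γ−1) → W_b/(P₁V₁) = -1.651.
W_a / W_b = -0.6716 / -1.651 = 0.4067.

W_a / W_b ≈ 0.407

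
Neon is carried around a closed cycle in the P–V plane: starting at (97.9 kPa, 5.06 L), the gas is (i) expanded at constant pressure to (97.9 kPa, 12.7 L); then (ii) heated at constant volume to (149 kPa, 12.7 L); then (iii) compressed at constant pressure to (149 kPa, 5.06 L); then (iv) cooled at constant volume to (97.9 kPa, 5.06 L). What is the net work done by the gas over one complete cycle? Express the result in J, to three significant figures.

Constant-volume legs do no work.
W(i) = (97.9)(12.7 − 5.06) = 748 J; W(iii) = (149)(5.06 − 12.7) = -1138 J.
W_net = 748 − 1138 = -390.4 J (the counter-clockwise enclosed area).

W_net ≈ -390 J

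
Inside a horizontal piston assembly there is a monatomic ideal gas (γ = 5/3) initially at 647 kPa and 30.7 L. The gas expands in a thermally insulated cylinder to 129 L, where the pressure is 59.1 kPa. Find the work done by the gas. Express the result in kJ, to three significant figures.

W ≈ 18.4 kJ

Adiabatic: W = (P₁V₁ − P₂V₂)/(γ − 1) with γ = 5/3.
P₁V₁ = 19863 J, P₂V₂ = 7624 J.
W = (19863 − 7624) / 0.6667 = 18358 J.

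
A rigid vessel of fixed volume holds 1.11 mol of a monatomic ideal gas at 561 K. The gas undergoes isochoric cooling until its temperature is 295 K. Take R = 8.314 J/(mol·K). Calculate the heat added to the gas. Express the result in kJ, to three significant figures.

Q ≈ -3.68 kJ

Constant volume ⇒ W = 0, so Q = ΔU = nCᵥΔT with Cᵥ = 3R/2 = 12.47 J/(mol·K).
ΔU = (1.11)(12.47)(295 − 561) = -3682 J.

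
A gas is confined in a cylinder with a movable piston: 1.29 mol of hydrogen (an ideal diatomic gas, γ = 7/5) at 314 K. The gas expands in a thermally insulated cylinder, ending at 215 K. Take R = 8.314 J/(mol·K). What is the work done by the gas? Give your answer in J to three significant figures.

W ≈ 2650 J

Adiabatic ⇒ Q = 0, so W_by = −ΔU = nCᵥ(T₁ − T₂).
Cᵥ = 5R/2 = 20.79 J/(mol·K).
W = (1.29)(20.79)(314 − 215) = 2654 J.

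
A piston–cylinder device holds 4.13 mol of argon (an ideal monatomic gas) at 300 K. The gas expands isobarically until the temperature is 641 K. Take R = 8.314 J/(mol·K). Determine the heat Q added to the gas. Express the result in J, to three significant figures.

Q ≈ 29300 J

Isobaric: W = nRΔT = (4.13)(8.314)(341) = 11709 J.
ΔU = nCᵥΔT with Cᵥ = 3R/2: ΔU = (4.13)(12.47)(341) = 17563 J.
Q = ΔU + W = 17563 + 11709 = 29272 J.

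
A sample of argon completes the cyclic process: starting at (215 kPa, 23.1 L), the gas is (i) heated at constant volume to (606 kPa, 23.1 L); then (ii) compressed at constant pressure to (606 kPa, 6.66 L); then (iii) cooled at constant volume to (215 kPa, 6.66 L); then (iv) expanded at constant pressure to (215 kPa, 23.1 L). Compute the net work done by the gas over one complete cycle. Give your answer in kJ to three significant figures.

W_net ≈ -6.43 kJ

Constant-volume legs do no work.
W(ii) = (606)(6.66 − 23.1) = -9963 J; W(iv) = (215)(23.1 − 6.66) = 3535 J.
W_net = -9963 + 3535 = -6428 J (the counter-clockwise enclosed area).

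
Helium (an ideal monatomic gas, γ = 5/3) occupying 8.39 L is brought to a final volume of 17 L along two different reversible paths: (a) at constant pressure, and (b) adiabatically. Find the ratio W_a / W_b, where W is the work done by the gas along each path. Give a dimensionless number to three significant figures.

W_a / W_b ≈ 1.82

Path (a) isobaric: W = P₁(V₂ − V₁) → W_a/(P₁V₁) = 1.026.
Path (b) adiabatic: W = P₁V₁(1 − (V₁/V₂)^(γ−1))/(γ−1) → W_b/(P₁V₁) = 0.5632.
W_a / W_b = 1.026 / 0.5632 = 1.822.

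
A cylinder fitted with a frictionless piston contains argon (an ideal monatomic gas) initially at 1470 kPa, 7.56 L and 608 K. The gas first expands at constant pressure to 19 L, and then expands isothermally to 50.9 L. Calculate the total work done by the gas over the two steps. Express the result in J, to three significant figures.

Step 1 (isobaric): W = PΔV = (1470 kPa)(19 − 7.56 L) = 16817 J.
After step 1: P = 1470 kPa, V = 19 L, T = 1528 K.
Step 2 (isothermal): W = P₁V₁ ln(V₂/V₁) = (27930) ln(50.9/19) = 27523 J.
W_total = 16817 + 27523 = 44340 J.

W_total ≈ 44300 J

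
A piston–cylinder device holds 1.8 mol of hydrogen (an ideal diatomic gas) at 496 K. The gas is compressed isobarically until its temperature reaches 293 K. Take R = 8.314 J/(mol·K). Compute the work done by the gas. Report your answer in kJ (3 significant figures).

W ≈ -3.04 kJ

Isobaric: W = P ΔV = nR ΔT.
W = (1.8)(8.314)(293 − 496) = -3038 J.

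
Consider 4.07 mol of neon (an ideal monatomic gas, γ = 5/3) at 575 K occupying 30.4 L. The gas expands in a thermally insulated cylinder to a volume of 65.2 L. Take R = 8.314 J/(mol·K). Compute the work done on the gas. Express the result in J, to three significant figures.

W ≈ -11600 J

Adiabatic: TV^(γ−1) = const with γ = 5/3.
T₂ = T₁ (V₁/V₂)^(γ−1) = 575 × (30.4/65.2)^0.667 = 575 × 0.6013 = 345.7 K.
W_by = nCᵥ(T₁ − T₂) = (4.07)(12.47)(575 − 345.7) = 11636 J.
Work on gas = −W_by = -11636 J.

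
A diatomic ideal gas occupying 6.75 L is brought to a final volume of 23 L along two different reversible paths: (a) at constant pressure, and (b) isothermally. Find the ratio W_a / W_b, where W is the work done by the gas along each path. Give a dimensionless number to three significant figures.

W_a / W_b ≈ 1.96

Path (a) isobaric: W = P₁(V₂ − V₁) → W_a/(P₁V₁) = 2.407.
Path (b) isothermal: W = P₁V₁ ln(V₂/V₁) → W_b/(P₁V₁) = 1.226.
W_a / W_b = 2.407 / 1.226 = 1.964.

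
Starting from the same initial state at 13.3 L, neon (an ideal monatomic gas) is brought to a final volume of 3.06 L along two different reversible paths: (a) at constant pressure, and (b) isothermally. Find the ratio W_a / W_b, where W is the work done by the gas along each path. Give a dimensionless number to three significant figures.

Path (a) isobaric: W = P₁(V₂ − V₁) → W_a/(P₁V₁) = -0.7699.
Path (b) isothermal: W = P₁V₁ ln(V₂/V₁) → W_b/(P₁V₁) = -1.469.
W_a / W_b = -0.7699 / -1.469 = 0.524.

W_a / W_b ≈ 0.524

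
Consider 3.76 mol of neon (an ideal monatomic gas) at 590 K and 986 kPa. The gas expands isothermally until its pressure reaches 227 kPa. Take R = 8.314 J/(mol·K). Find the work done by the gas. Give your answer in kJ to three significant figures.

W ≈ 27.1 kJ

Isothermal process: W = nRT ln(V₂/V₁) = nRT ln(P₁/P₂).
W = (3.76)(8.314)(590) × ln(986/227)
  = 18444 × ln(4.344) = 18444 × 1.469
W_by_gas = 27088 J.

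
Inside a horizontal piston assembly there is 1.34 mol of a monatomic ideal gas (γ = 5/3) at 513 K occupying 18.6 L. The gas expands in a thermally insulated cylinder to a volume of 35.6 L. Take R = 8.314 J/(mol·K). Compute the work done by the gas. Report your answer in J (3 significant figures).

Adiabatic: TV^(γ−1) = const with γ = 5/3.
T₂ = T₁ (V₁/V₂)^(γ−1) = 513 × (18.6/35.6)^0.667 = 513 × 0.6487 = 332.8 K.
W_by = nCᵥ(T₁ − T₂) = (1.34)(12.47)(513 − 332.8) = 3012 J.

W ≈ 3010 J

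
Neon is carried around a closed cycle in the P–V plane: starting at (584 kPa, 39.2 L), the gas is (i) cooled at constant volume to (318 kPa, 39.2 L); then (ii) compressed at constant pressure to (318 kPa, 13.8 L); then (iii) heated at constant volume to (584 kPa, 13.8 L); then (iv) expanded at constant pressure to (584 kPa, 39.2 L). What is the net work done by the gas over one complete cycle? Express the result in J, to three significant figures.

W_net ≈ 6760 J

Constant-volume legs do no work.
W(ii) = (318)(13.8 − 39.2) = -8077 J; W(iv) = (584)(39.2 − 13.8) = 14834 J.
W_net = -8077 + 14834 = 6756 J (the clockwise enclosed area).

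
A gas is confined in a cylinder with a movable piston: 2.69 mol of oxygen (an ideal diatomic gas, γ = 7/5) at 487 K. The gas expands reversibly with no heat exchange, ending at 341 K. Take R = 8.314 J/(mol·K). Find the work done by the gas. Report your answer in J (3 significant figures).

Adiabatic ⇒ Q = 0, so W_by = −ΔU = nCᵥ(T₁ − T₂).
Cᵥ = 5R/2 = 20.79 J/(mol·K).
W = (2.69)(20.79)(487 − 341) = 8163 J.

W ≈ 8160 J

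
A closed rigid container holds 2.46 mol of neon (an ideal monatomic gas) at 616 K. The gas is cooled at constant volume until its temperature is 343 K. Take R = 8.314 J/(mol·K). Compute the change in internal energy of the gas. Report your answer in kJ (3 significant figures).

Constant volume ⇒ W = 0, so Q = ΔU = nCᵥΔT with Cᵥ = 3R/2 = 12.47 J/(mol·K).
ΔU = (2.46)(12.47)(343 − 616) = -8375 J.

ΔU ≈ -8.38 kJ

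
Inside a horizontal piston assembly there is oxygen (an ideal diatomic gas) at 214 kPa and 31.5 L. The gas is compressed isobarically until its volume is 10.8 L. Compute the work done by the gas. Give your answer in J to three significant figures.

W ≈ -4430 J

Isobaric: W = P ΔV.
W = (214 kPa)(10.8 − 31.5 L) = (214)(-20.7) = -4430 J.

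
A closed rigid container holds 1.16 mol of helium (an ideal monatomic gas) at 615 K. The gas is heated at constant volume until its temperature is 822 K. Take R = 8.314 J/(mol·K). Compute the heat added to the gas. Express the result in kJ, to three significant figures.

Q ≈ 2.99 kJ

Constant volume ⇒ W = 0, so Q = ΔU = nCᵥΔT with Cᵥ = 3R/2 = 12.47 J/(mol·K).
ΔU = (1.16)(12.47)(822 − 615) = 2995 J.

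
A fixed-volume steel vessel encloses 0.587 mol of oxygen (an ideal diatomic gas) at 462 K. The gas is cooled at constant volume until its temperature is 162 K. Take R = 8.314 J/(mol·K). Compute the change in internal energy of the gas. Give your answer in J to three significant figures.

ΔU ≈ -3660 J

Constant volume ⇒ W = 0, so Q = ΔU = nCᵥΔT with Cᵥ = 5R/2 = 20.79 J/(mol·K).
ΔU = (0.587)(20.79)(162 − 462) = -3660 J.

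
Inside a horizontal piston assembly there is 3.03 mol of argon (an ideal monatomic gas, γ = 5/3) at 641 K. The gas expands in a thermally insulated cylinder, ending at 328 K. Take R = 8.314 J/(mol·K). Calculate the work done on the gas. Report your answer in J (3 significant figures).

W ≈ -11800 J

Adiabatic ⇒ Q = 0, so W_by = −ΔU = nCᵥ(T₁ − T₂).
Cᵥ = 3R/2 = 12.47 J/(mol·K).
W = (3.03)(12.47)(641 − 328) = 11827 J.
Work on gas = −W_by = -11827 J.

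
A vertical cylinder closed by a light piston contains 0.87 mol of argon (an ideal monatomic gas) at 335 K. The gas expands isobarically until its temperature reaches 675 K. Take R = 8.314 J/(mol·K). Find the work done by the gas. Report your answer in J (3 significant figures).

Isobaric: W = P ΔV = nR ΔT.
W = (0.87)(8.314)(675 − 335) = 2459 J.

W ≈ 2460 J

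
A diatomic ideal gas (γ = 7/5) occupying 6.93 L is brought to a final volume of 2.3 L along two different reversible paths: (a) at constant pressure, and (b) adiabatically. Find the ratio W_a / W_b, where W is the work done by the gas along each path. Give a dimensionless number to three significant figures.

W_a / W_b ≈ 0.482

Path (a) isobaric: W = P₁(V₂ − V₁) → W_a/(P₁V₁) = -0.6681.
Path (b) adiabatic: W = P₁V₁(1 − (V₁/V₂)^(γ−1))/(γ−1) → W_b/(P₁V₁) = -1.386.
W_a / W_b = -0.6681 / -1.386 = 0.4819.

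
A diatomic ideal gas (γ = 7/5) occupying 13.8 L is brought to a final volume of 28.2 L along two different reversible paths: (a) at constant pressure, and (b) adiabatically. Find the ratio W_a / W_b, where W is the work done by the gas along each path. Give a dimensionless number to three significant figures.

Path (a) isobaric: W = P₁(V₂ − V₁) → W_a/(P₁V₁) = 1.043.
Path (b) adiabatic: W = P₁V₁(1 − (V₁/V₂)^(γ−1))/(γ−1) → W_b/(P₁V₁) = 0.6216.
W_a / W_b = 1.043 / 0.6216 = 1.679.

W_a / W_b ≈ 1.68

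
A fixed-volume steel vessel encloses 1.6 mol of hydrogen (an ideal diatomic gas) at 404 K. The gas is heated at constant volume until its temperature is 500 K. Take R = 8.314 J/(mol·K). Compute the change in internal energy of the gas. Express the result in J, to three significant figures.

ΔU ≈ 3190 J

Constant volume ⇒ W = 0, so Q = ΔU = nCᵥΔT with Cᵥ = 5R/2 = 20.79 J/(mol·K).
ΔU = (1.6)(20.79)(500 − 404) = 3193 J.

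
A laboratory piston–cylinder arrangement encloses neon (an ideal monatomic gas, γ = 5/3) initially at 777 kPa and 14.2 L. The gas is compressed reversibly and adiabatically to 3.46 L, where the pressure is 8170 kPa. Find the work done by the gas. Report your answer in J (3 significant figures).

Adiabatic: W = (P₁V₁ − P₂V₂)/(γ − 1) with γ = 5/3.
P₁V₁ = 11033 J, P₂V₂ = 28268 J.
W = (11033 − 28268) / 0.6667 = -25852 J.

W ≈ -25900 J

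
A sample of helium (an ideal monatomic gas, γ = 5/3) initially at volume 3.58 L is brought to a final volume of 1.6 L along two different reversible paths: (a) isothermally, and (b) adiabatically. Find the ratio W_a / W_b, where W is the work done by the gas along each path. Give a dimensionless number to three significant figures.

W_a / W_b ≈ 0.755

Path (a) isothermal: W = P₁V₁ ln(V₂/V₁) → W_a/(P₁V₁) = -0.8054.
Path (b) adiabatic: W = P₁V₁(1 − (V₁/V₂)^(γ−1))/(γ−1) → W_b/(P₁V₁) = -1.066.
W_a / W_b = -0.8054 / -1.066 = 0.7555.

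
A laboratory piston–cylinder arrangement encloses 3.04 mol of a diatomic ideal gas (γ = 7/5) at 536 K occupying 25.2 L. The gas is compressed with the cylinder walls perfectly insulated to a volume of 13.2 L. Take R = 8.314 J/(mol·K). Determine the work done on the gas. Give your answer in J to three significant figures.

Adiabatic: TV^(γ−1) = const with γ = 7/5.
T₂ = T₁ (V₁/V₂)^(γ−1) = 536 × (25.2/13.2)^0.4 = 536 × 1.295 = 694.2 K.
W_by = nCᵥ(T₁ − T₂) = (3.04)(20.79)(536 − 694.2) = -9997 J.
Work on gas = −W_by = 9997 J.

W ≈ 10000 J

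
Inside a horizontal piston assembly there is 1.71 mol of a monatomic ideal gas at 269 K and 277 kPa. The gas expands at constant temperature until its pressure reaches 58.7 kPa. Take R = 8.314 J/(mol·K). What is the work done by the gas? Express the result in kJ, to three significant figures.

W ≈ 5.93 kJ

Isothermal process: W = nRT ln(V₂/V₁) = nRT ln(P₁/P₂).
W = (1.71)(8.314)(269) × ln(277/58.7)
  = 3824 × ln(4.719) = 3824 × 1.552
W_by_gas = 5934 J.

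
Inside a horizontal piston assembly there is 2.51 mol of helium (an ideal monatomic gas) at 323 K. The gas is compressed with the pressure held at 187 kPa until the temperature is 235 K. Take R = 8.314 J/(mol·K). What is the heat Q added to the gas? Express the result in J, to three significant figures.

Isobaric: W = nRΔT = (2.51)(8.314)(-88) = -1836 J.
ΔU = nCᵥΔT with Cᵥ = 3R/2: ΔU = (2.51)(12.47)(-88) = -2755 J.
Q = ΔU + W = -2755 − 1836 = -4591 J.

Q ≈ -4590 J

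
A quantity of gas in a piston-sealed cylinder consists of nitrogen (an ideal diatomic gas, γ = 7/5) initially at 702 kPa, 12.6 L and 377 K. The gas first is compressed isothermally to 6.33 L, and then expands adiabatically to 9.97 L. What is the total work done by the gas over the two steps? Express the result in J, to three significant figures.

W_total ≈ -2410 J

Step 1 (isothermal): W = P₁V₁ ln(V₂/V₁) = (8845) ln(6.33/12.6) = -6089 J.
After step 1: P = 1397 kPa, V = 6.33 L, T = 377 K.
Step 2 (adiabatic): W = (P₁V₁ − P₂V₂)/(γ−1) = (8845 − 7375)/0.4 = 3674 J.
W_total = -6089 + 3674 = -2415 J.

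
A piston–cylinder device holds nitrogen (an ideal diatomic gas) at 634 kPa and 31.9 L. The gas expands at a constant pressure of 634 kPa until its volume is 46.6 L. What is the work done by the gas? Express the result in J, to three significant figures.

Isobaric: W = P ΔV.
W = (634 kPa)(46.6 − 31.9 L) = (634)(14.7) = 9320 J.

W ≈ 9320 J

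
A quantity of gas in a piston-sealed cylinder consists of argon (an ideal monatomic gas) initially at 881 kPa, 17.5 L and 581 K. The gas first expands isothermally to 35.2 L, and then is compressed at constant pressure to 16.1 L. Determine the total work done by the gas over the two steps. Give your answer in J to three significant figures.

W_total ≈ 2410 J

Step 1 (isothermal): W = P₁V₁ ln(V₂/V₁) = (15418) ln(35.2/17.5) = 10774 J.
After step 1: P = 438 kPa, V = 35.2 L, T = 581 K.
Step 2 (isobaric): W = PΔV = (438 kPa)(16.1 − 35.2 L) = -8366 J.
W_total = 10774 − 8366 = 2409 J.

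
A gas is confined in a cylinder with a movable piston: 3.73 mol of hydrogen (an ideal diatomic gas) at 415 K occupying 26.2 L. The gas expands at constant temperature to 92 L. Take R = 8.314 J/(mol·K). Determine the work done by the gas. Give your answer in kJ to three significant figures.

W ≈ 16.2 kJ

Isothermal: W = nRT ln(V₂/V₁).
W = (3.73)(8.314)(415) × ln(92/26.2)
  = 12870 × 1.256
W_by_gas = 16165 J.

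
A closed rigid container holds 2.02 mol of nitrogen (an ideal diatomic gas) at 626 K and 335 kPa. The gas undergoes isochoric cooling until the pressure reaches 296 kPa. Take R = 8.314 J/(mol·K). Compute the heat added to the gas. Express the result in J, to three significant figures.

Q ≈ -3060 J

Constant volume ⇒ W = 0, so Q = ΔU = nCᵥΔT with Cᵥ = 5R/2 = 20.79 J/(mol·K).
At constant V, T₂/T₁ = P₂/P₁ ⇒ ΔT = T₁(P₂/P₁ − 1) = 626·(296/335 − 1) = -72.88 K.
ΔU = (2.02)(20.79)(-72.88) = -3060 J.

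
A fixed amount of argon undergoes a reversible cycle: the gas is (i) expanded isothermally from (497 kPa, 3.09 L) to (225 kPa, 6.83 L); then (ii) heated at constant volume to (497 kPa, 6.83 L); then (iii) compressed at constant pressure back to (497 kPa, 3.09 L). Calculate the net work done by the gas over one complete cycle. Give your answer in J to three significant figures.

W_net ≈ -641 J

Leg (i): W = PᵢVᵢ ln(V_f/Vᵢ) = (1536) ln(6.83/3.09) = 1218 J.
Leg (ii): W = 0.
Leg (iii): W = PΔV = (497)(3.09 − 6.83) = -1859 J.
W_net = 1218 − 1859 = -640.7 J.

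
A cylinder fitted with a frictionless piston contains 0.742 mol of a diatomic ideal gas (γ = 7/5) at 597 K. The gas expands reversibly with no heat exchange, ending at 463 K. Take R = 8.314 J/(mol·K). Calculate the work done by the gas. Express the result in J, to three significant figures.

W ≈ 2070 J

Adiabatic ⇒ Q = 0, so W_by = −ΔU = nCᵥ(T₁ − T₂).
Cᵥ = 5R/2 = 20.79 J/(mol·K).
W = (0.742)(20.79)(597 − 463) = 2067 J.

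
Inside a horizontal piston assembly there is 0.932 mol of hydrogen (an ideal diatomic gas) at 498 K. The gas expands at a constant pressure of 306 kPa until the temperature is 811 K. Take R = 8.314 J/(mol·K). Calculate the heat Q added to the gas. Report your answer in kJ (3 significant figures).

Q ≈ 8.49 kJ

Isobaric: W = nRΔT = (0.932)(8.314)(313) = 2425 J.
ΔU = nCᵥΔT with Cᵥ = 5R/2: ΔU = (0.932)(20.79)(313) = 6063 J.
Q = ΔU + W = 6063 + 2425 = 8489 J.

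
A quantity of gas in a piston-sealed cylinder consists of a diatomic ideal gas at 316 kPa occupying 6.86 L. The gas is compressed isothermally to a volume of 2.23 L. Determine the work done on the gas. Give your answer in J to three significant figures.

Isothermal: W = nRT ln(V₂/V₁) = P₁V₁ ln(V₂/V₁).
P₁V₁ = (316 kPa)(6.86 L) = 2168 J.
W = 2168 × ln(2.23/6.86) = 2168 × -1.124
W_by_gas = -2436 J; work on gas = −W_by = 2436 J.

W ≈ 2440 J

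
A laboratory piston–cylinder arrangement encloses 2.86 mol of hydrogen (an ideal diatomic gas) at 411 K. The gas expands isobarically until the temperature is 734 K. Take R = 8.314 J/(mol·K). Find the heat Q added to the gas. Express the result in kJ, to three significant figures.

Q ≈ 26.9 kJ

Isobaric: W = nRΔT = (2.86)(8.314)(323) = 7680 J.
ΔU = nCᵥΔT with Cᵥ = 5R/2: ΔU = (2.86)(20.79)(323) = 19201 J.
Q = ΔU + W = 19201 + 7680 = 26881 J.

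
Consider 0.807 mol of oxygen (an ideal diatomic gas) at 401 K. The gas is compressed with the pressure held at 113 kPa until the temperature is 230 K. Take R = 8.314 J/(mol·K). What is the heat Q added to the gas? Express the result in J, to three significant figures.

Q ≈ -4020 J

Isobaric: W = nRΔT = (0.807)(8.314)(-171) = -1147 J.
ΔU = nCᵥΔT with Cᵥ = 5R/2: ΔU = (0.807)(20.79)(-171) = -2868 J.
Q = ΔU + W = -2868 − 1147 = -4016 J.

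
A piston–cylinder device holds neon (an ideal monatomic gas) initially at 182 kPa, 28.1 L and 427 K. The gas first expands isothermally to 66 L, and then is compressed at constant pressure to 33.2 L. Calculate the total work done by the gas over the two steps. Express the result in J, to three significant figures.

Step 1 (isothermal): W = P₁V₁ ln(V₂/V₁) = (5114) ln(66/28.1) = 4367 J.
After step 1: P = 77.49 kPa, V = 66 L, T = 427 K.
Step 2 (isobaric): W = PΔV = (77.49 kPa)(33.2 − 66 L) = -2542 J.
W_total = 4367 − 2542 = 1825 J.

W_total ≈ 1830 J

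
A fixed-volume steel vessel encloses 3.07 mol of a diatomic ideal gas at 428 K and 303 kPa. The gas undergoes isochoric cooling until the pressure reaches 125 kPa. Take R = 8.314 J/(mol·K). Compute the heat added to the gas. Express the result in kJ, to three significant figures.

Constant volume ⇒ W = 0, so Q = ΔU = nCᵥΔT with Cᵥ = 5R/2 = 20.79 J/(mol·K).
At constant V, T₂/T₁ = P₂/P₁ ⇒ ΔT = T₁(P₂/P₁ − 1) = 428·(125/303 − 1) = -251.4 K.
ΔU = (3.07)(20.79)(-251.4) = -16044 J.

Q ≈ -16.0 kJ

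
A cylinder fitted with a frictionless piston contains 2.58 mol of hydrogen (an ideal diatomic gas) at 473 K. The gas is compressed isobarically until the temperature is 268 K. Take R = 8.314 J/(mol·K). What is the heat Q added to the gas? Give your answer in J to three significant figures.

Isobaric: W = nRΔT = (2.58)(8.314)(-205) = -4397 J.
ΔU = nCᵥΔT with Cᵥ = 5R/2: ΔU = (2.58)(20.79)(-205) = -10993 J.
Q = ΔU + W = -10993 − 4397 = -15390 J.

Q ≈ -15400 J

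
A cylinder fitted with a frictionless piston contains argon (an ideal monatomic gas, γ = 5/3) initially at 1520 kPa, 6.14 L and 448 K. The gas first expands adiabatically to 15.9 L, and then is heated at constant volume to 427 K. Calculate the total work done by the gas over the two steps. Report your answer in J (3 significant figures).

W_total ≈ 6580 J

Step 1 (adiabatic): W = (P₁V₁ − P₂V₂)/(γ−1) = (9333 − 4949)/0.667 = 6576 J.
Step 2 (isochoric): W = 0 (constant volume).
W_total = 6576 + 0 = 6576 J.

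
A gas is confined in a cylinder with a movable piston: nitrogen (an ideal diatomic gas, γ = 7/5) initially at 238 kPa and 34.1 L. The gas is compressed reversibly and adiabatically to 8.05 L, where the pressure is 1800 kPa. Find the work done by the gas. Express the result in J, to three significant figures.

W ≈ -15900 J

Adiabatic: W = (P₁V₁ − P₂V₂)/(γ − 1) with γ = 7/5.
P₁V₁ = 8116 J, P₂V₂ = 14490 J.
W = (8116 − 14490) / 0.4 = -15936 J.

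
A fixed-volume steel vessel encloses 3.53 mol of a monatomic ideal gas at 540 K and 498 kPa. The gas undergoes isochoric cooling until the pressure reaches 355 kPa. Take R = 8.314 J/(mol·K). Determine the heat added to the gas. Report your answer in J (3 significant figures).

Q ≈ -6830 J

Constant volume ⇒ W = 0, so Q = ΔU = nCᵥΔT with Cᵥ = 3R/2 = 12.47 J/(mol·K).
At constant V, T₂/T₁ = P₂/P₁ ⇒ ΔT = T₁(P₂/P₁ − 1) = 540·(355/498 − 1) = -155.1 K.
ΔU = (3.53)(12.47)(-155.1) = -6826 J.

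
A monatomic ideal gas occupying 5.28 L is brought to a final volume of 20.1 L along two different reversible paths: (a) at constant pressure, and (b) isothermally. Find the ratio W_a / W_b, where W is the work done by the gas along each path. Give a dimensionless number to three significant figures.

Path (a) isobaric: W = P₁(V₂ − V₁) → W_a/(P₁V₁) = 2.807.
Path (b) isothermal: W = P₁V₁ ln(V₂/V₁) → W_b/(P₁V₁) = 1.337.
W_a / W_b = 2.807 / 1.337 = 2.1.

W_a / W_b ≈ 2.10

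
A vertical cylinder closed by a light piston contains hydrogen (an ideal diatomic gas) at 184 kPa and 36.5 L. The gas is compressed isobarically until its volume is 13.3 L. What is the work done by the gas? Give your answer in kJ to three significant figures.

Isobaric: W = P ΔV.
W = (184 kPa)(13.3 − 36.5 L) = (184)(-23.2) = -4269 J.

W ≈ -4.27 kJ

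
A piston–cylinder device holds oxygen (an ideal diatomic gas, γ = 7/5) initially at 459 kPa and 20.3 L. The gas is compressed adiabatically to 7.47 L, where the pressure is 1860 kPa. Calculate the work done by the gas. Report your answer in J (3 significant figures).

Adiabatic: W = (P₁V₁ − P₂V₂)/(γ − 1) with γ = 7/5.
P₁V₁ = 9318 J, P₂V₂ = 13894 J.
W = (9318 − 13894) / 0.4 = -11441 J.

W ≈ -11400 J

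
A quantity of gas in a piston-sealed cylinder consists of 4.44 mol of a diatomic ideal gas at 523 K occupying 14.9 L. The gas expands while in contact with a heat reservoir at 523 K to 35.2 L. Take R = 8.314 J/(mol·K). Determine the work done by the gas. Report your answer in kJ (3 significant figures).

Isothermal: W = nRT ln(V₂/V₁).
W = (4.44)(8.314)(523) × ln(35.2/14.9)
  = 19306 × 0.8597
W_by_gas = 16597 J.

W ≈ 16.6 kJ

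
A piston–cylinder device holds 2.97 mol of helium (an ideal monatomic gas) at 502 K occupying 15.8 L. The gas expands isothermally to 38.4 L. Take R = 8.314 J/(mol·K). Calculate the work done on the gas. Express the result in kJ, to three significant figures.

Isothermal: W = nRT ln(V₂/V₁).
W = (2.97)(8.314)(502) × ln(38.4/15.8)
  = 12396 × 0.888
W_by_gas = 11008 J; work on gas = −W_by = -11008 J.

W ≈ -11.0 kJ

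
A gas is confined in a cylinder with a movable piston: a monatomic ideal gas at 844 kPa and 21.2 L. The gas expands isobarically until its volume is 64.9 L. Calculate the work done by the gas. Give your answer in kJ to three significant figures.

Isobaric: W = P ΔV.
W = (844 kPa)(64.9 − 21.2 L) = (844)(43.7) = 36883 J.

W ≈ 36.9 kJ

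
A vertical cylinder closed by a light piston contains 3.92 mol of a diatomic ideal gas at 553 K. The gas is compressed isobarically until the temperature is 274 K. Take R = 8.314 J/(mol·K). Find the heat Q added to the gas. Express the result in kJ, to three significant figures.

Isobaric: W = nRΔT = (3.92)(8.314)(-279) = -9093 J.
ΔU = nCᵥΔT with Cᵥ = 5R/2: ΔU = (3.92)(20.79)(-279) = -22732 J.
Q = ΔU + W = -22732 − 9093 = -31825 J.

Q ≈ -31.8 kJ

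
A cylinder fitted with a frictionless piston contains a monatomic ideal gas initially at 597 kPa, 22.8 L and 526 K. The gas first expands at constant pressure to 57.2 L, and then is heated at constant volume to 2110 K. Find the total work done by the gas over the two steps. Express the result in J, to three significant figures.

W_total ≈ 20500 J

Step 1 (isobaric): W = PΔV = (597 kPa)(57.2 − 22.8 L) = 20537 J.
Step 2 (isochoric): W = 0 (constant volume).
W_total = 20537 + 0 = 20537 J.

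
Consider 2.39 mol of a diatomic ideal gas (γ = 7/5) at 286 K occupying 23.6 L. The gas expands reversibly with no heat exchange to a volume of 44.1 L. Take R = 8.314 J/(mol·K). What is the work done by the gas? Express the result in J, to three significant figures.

Adiabatic: TV^(γ−1) = const with γ = 7/5.
T₂ = T₁ (V₁/V₂)^(γ−1) = 286 × (23.6/44.1)^0.4 = 286 × 0.7787 = 222.7 K.
W_by = nCᵥ(T₁ − T₂) = (2.39)(20.79)(286 − 222.7) = 3144 J.

W ≈ 3140 J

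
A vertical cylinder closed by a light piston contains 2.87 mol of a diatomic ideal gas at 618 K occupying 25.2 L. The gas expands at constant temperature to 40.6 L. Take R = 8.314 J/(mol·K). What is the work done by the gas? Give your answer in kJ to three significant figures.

Isothermal: W = nRT ln(V₂/V₁).
W = (2.87)(8.314)(618) × ln(40.6/25.2)
  = 14746 × 0.4769
W_by_gas = 7033 J.

W ≈ 7.03 kJ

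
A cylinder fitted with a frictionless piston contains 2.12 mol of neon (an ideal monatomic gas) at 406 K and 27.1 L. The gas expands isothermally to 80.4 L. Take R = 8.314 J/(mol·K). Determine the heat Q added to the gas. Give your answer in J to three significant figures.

Isothermal ⇒ ΔU = 0, so Q = W = nRT ln(V₂/V₁).
Q = (2.12)(8.314)(406) ln(80.4/27.1) = 7156 × 1.087 = 7782 J.

Q ≈ 7780 J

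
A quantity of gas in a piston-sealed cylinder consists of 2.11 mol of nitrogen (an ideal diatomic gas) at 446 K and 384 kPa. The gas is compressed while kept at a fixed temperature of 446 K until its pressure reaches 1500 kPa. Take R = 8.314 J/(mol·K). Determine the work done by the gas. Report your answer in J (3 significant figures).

W ≈ -10700 J

Isothermal process: W = nRT ln(V₂/V₁) = nRT ln(P₁/P₂).
W = (2.11)(8.314)(446) × ln(384/1500)
  = 7824 × ln(0.256) = 7824 × -1.363
W_by_gas = -10661 J.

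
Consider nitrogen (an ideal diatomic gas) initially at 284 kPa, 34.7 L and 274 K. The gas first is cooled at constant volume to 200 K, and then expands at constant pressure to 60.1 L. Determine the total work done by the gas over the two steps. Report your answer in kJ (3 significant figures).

Step 1 (isochoric): W = 0 (constant volume).
After step 1: P = 207.3 kPa (V unchanged).
Step 2 (isobaric): W = PΔV = (207.3 kPa)(60.1 − 34.7 L) = 5265 J.
W_total = 0 + 5265 = 5265 J.

W_total ≈ 5.27 kJ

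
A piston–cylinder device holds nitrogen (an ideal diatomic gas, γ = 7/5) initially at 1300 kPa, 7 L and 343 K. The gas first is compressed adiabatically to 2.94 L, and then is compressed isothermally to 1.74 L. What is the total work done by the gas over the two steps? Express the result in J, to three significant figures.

W_total ≈ -16200 J

Step 1 (adiabatic): W = (P₁V₁ − P₂V₂)/(γ−1) = (9100 − 12875)/0.4 = -9437 J.
After step 1: P = 4379 kPa, V = 2.94 L, T = 485.3 K.
Step 2 (isothermal): W = P₁V₁ ln(V₂/V₁) = (12875) ln(1.74/2.94) = -6753 J.
W_total = -9437 − 6753 = -16190 J.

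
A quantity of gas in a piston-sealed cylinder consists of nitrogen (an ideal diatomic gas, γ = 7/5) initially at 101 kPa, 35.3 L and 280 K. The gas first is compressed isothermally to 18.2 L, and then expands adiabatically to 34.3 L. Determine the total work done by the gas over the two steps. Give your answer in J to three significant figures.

W_total ≈ -366 J

Step 1 (isothermal): W = P₁V₁ ln(V₂/V₁) = (3565) ln(18.2/35.3) = -2362 J.
After step 1: P = 195.9 kPa, V = 18.2 L, T = 280 K.
Step 2 (adiabatic): W = (P₁V₁ − P₂V₂)/(γ−1) = (3565 − 2767)/0.4 = 1996 J.
W_total = -2362 + 1996 = -366.1 J.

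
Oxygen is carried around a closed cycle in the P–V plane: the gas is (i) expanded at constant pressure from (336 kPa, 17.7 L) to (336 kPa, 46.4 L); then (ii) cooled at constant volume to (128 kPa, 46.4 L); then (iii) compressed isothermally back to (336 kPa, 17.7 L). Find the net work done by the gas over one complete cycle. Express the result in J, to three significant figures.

Leg (i): W = PΔV = (336)(46.4 − 17.7) = 9643 J.
Leg (ii): W = 0.
Leg (iii): W = PᵢVᵢ ln(V_f/Vᵢ) = (5939) ln(17.7/46.4) = -5724 J.
W_net = 9643 − 5724 = 3919 J.

W_net ≈ 3920 J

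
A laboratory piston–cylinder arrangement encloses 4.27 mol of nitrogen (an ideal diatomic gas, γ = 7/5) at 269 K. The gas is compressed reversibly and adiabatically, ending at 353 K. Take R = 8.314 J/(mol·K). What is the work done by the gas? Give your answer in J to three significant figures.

Adiabatic ⇒ Q = 0, so W_by = −ΔU = nCᵥ(T₁ − T₂).
Cᵥ = 5R/2 = 20.79 J/(mol·K).
W = (4.27)(20.79)(269 − 353) = -7455 J.

W ≈ -7460 J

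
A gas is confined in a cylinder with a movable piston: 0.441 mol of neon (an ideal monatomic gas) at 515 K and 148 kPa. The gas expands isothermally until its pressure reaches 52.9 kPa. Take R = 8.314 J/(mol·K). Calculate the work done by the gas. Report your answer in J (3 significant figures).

Isothermal process: W = nRT ln(V₂/V₁) = nRT ln(P₁/P₂).
W = (0.441)(8.314)(515) × ln(148/52.9)
  = 1888 × ln(2.798) = 1888 × 1.029
W_by_gas = 1943 J.

W ≈ 1940 J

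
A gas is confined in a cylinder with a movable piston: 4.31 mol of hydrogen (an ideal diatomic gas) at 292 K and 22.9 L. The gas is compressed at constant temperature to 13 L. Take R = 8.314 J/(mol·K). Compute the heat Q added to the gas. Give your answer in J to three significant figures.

Q ≈ -5920 J

Isothermal ⇒ ΔU = 0, so Q = W = nRT ln(V₂/V₁).
Q = (4.31)(8.314)(292) ln(13/22.9) = 10463 × -0.5662 = -5924 J.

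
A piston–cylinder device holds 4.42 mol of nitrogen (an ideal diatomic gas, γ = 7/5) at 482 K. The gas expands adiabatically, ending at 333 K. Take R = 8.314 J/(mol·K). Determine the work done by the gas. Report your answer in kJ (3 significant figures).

Adiabatic ⇒ Q = 0, so W_by = −ΔU = nCᵥ(T₁ − T₂).
Cᵥ = 5R/2 = 20.79 J/(mol·K).
W = (4.42)(20.79)(482 − 333) = 13689 J.

W ≈ 13.7 kJ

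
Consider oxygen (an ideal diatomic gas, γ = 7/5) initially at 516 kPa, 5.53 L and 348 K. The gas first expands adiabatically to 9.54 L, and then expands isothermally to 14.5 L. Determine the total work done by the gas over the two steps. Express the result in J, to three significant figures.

Step 1 (adiabatic): W = (P₁V₁ − P₂V₂)/(γ−1) = (2853 − 2294)/0.4 = 1398 J.
After step 1: P = 240.5 kPa, V = 9.54 L, T = 279.8 K.
Step 2 (isothermal): W = P₁V₁ ln(V₂/V₁) = (2294) ln(14.5/9.54) = 960.5 J.
W_total = 1398 + 960.5 = 2359 J.

W_total ≈ 2360 J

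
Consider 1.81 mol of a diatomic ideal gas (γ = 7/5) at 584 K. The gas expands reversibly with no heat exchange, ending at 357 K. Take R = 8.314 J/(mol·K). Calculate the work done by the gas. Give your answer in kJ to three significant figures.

W ≈ 8.54 kJ

Adiabatic ⇒ Q = 0, so W_by = −ΔU = nCᵥ(T₁ − T₂).
Cᵥ = 5R/2 = 20.79 J/(mol·K).
W = (1.81)(20.79)(584 − 357) = 8540 J.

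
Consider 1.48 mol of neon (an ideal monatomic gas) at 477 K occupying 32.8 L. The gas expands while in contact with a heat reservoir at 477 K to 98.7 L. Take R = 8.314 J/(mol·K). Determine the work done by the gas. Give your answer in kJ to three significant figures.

W ≈ 6.47 kJ

Isothermal: W = nRT ln(V₂/V₁).
W = (1.48)(8.314)(477) × ln(98.7/32.8)
  = 5869 × 1.102
W_by_gas = 6466 J.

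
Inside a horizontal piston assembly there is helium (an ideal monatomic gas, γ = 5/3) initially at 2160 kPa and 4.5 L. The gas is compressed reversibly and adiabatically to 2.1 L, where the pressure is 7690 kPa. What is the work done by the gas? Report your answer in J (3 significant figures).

W ≈ -9640 J

Adiabatic: W = (P₁V₁ − P₂V₂)/(γ − 1) with γ = 5/3.
P₁V₁ = 9720 J, P₂V₂ = 16149 J.
W = (9720 − 16149) / 0.6667 = -9643 J.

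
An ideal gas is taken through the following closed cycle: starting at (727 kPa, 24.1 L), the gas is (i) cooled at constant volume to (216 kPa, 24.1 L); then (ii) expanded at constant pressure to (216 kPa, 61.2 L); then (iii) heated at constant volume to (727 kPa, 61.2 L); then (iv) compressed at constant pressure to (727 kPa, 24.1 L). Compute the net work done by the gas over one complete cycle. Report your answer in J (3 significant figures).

Constant-volume legs do no work.
W(ii) = (216)(61.2 − 24.1) = 8014 J; W(iv) = (727)(24.1 − 61.2) = -26972 J.
W_net = 8014 − 26972 = -18958 J (the counter-clockwise enclosed area).

W_net ≈ -19000 J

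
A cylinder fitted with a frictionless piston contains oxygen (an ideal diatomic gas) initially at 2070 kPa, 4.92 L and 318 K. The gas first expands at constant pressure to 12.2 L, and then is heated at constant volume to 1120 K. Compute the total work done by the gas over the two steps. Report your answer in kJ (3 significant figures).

Step 1 (isobaric): W = PΔV = (2070 kPa)(12.2 − 4.92 L) = 15070 J.
Step 2 (isochoric): W = 0 (constant volume).
W_total = 15070 + 0 = 15070 J.

W_total ≈ 15.1 kJ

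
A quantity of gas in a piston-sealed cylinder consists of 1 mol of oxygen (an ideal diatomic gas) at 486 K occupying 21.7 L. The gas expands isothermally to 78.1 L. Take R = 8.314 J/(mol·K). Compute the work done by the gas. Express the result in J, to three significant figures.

W ≈ 5170 J

Isothermal: W = nRT ln(V₂/V₁).
W = (1)(8.314)(486) × ln(78.1/21.7)
  = 4041 × 1.281
W_by_gas = 5175 J.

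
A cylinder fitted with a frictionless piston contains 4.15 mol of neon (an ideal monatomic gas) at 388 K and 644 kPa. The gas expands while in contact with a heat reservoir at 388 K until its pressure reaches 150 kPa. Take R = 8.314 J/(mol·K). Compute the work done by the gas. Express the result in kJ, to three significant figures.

Isothermal process: W = nRT ln(V₂/V₁) = nRT ln(P₁/P₂).
W = (4.15)(8.314)(388) × ln(644/150)
  = 13387 × ln(4.293) = 13387 × 1.457
W_by_gas = 19506 J.

W ≈ 19.5 kJ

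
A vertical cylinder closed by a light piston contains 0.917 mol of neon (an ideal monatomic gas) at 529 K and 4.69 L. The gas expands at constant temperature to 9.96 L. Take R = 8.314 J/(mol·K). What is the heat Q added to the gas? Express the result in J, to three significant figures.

Isothermal ⇒ ΔU = 0, so Q = W = nRT ln(V₂/V₁).
Q = (0.917)(8.314)(529) ln(9.96/4.69) = 4033 × 0.7531 = 3037 J.

Q ≈ 3040 J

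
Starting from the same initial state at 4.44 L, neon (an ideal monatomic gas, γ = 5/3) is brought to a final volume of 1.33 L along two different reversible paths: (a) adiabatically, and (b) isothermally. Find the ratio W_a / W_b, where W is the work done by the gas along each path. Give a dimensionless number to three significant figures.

Path (a) adiabatic: W = P₁V₁(1 − (V₁/V₂)^(γ−1))/(γ−1) → W_a/(P₁V₁) = -1.851.
Path (b) isothermal: W = P₁V₁ ln(V₂/V₁) → W_b/(P₁V₁) = -1.205.
W_a / W_b = -1.851 / -1.205 = 1.535.

W_a / W_b ≈ 1.54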